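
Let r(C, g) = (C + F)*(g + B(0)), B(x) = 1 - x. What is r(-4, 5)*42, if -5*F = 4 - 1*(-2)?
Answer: -6552/5 ≈ -1310.4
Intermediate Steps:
F = -6/5 (F = -(4 - 1*(-2))/5 = -(4 + 2)/5 = -⅕*6 = -6/5 ≈ -1.2000)
r(C, g) = (1 + g)*(-6/5 + C) (r(C, g) = (C - 6/5)*(g + (1 - 1*0)) = (-6/5 + C)*(g + (1 + 0)) = (-6/5 + C)*(g + 1) = (-6/5 + C)*(1 + g) = (1 + g)*(-6/5 + C))
r(-4, 5)*42 = (-6/5 - 4 - 6/5*5 - 4*5)*42 = (-6/5 - 4 - 6 - 20)*42 = -156/5*42 = -6552/5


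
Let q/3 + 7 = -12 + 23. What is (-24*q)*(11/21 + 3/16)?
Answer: -1434/7 ≈ -204.86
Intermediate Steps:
q = 12 (q = -21 + 3*(-12 + 23) = -21 + 3*11 = -21 + 33 = 12)
(-24*q)*(11/21 + 3/16) = (-24*12)*(11/21 + 3/16) = -288*(11*(1/21) + 3*(1/16)) = -288*(11/21 + 3/16) = -288*239/336 = -1434/7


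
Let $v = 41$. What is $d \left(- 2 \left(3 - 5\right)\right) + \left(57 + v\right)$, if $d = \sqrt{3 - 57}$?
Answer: $98 + 12 i \sqrt{6} \approx 98.0 + 29.394 i$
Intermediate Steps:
$d = 3 i \sqrt{6}$ ($d = \sqrt{-54} = 3 i \sqrt{6} \approx 7.3485 i$)
$d \left(- 2 \left(3 - 5\right)\right) + \left(57 + v\right) = 3 i \sqrt{6} \left(- 2 \left(3 - 5\right)\right) + \left(57 + 41\right) = 3 i \sqrt{6} \left(\left(-2\right) \left(-2\right)\right) + 98 = 3 i \sqrt{6} \cdot 4 + 98 = 12 i \sqrt{6} + 98 = 98 + 12 i \sqrt{6}$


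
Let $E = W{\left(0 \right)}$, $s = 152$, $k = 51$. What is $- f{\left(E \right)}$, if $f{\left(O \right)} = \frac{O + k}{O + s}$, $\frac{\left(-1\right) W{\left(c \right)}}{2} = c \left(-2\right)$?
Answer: $- \frac{51}{152} \approx -0.33553$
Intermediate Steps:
$W{\left(c \right)} = 4 c$ ($W{\left(c \right)} = - 2 c \left(-2\right) = - 2 \left(- 2 c\right) = 4 c$)
$E = 0$ ($E = 4 \cdot 0 = 0$)
$f{\left(O \right)} = \frac{51 + O}{152 + O}$ ($f{\left(O \right)} = \frac{O + 51}{O + 152} = \frac{51 + O}{152 + O}$)
$- f{\left(E \right)} = - \frac{51 + 0}{152 + 0} = - \frac{51}{152}$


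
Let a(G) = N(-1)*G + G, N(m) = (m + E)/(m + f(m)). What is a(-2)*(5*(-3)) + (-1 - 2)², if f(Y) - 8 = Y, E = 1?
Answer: 39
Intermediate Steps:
f(Y) = 8 + Y
N(m) = (1 + m)/(8 + 2*m) (N(m) = (m + 1)/(m + (8 + m)) = (1 + m)/(8 + 2*m))
a(G) = G (a(G) = ((1 - 1)/(2*(4 - 1)))*G + G = ((½)*0/3)*G + G = ((½)*(⅓)*0)*G + G = 0*G + G = 0 + G = G)
a(-2)*(5*(-3)) + (-1 - 2)² = -10*(-3) + (-1 - 2)² = -2*(-15) + (-3)² = 30 + 9 = 39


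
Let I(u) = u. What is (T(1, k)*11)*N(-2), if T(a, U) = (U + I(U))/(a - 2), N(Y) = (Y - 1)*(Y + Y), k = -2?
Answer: 528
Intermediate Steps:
N(Y) = 2*Y*(-1 + Y) (N(Y) = (-1 + Y)*(2*Y) = 2*Y*(-1 + Y))
T(a, U) = 2*U/(-2 + a) (T(a, U) = (U + U)/(a - 2) = (2*U)/(-2 + a) = 2*U/(-2 + a))
(T(1, k)*11)*N(-2) = ((2*(-2)/(-2 + 1))*11)*(2*(-2)*(-1 - 2)) = ((2*(-2)/(-1))*11)*(2*(-2)*(-3)) = ((2*(-2)*(-1))*11)*12 = (4*11)*12 = 44*12 = 528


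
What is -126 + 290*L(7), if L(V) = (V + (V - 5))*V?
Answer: 18144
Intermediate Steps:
L(V) = V*(-5 + 2*V) (L(V) = (V + (-5 + V))*V = (-5 + 2*V)*V = V*(-5 + 2*V))
-126 + 290*L(7) = -126 + 290*(7*(-5 + 2*7)) = -126 + 290*(7*(-5 + 14)) = -126 + 290*(7*9) = -126 + 290*63 = -126 + 18270 = 18144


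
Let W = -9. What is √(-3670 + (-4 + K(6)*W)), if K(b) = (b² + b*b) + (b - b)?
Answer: I*√4322 ≈ 65.742*I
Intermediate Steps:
K(b) = 2*b² (K(b) = (b² + b²) + 0 = 2*b² + 0 = 2*b²)
√(-3670 + (-4 + K(6)*W)) = √(-3670 + (-4 + (2*6²)*(-9))) = √(-3670 + (-4 + (2*36)*(-9))) = √(-3670 + (-4 + 72*(-9))) = √(-3670 + (-4 - 648)) = √(-3670 - 652) = √(-4322) = I*√4322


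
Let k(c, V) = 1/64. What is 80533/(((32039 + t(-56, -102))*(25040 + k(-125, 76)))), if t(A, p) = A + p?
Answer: 5154112/51091247241 ≈ 0.00010088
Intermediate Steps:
k(c, V) = 1/64
80533/(((32039 + t(-56, -102))*(25040 + k(-125, 76)))) = 80533/(((32039 + (-56 - 102))*(25040 + 1/64))) = 80533/(((32039 - 158)*(1602561/64))) = 80533/((31881*(1602561/64))) = 80533/(51091247241/64) = 80533*(64/51091247241) = 5154112/51091247241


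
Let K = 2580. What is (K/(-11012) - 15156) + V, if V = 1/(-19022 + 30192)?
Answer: -466069509457/30751010 ≈ -15156.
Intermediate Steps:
V = 1/11170 ≈ 8.9525e-5
(K/(-11012) - 15156) + V = (2580/(-11012) - 15156) + 1/11170 = (2580*(-1/11012) - 15156) + 1/11170 = (-645/2753 - 15156) + 1/11170 = -41725113/2753 + 1/11170 = -466069509457/30751010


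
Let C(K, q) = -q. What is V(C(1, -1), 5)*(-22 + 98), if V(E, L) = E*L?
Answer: 380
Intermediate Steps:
V(C(1, -1), 5)*(-22 + 98) = (-1*(-1)*5)*(-22 + 98) = (1*5)*76 = 5*76 = 380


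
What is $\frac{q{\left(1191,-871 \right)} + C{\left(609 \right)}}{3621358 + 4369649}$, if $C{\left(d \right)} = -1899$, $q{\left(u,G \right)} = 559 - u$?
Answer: $- \frac{2531}{7991007} \approx -0.00031673$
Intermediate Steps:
$\frac{q{\left(1191,-871 \right)} + C{\left(609 \right)}}{3621358 + 4369649} = \frac{\left(559 - 1191\right) - 1899}{3621358 + 4369649} = \frac{\left(559 - 1191\right) - 1899}{7991007} = \left(-632 - 1899\right) \frac{1}{7991007} = \left(-2531\right) \frac{1}{7991007} = - \frac{2531}{7991007}$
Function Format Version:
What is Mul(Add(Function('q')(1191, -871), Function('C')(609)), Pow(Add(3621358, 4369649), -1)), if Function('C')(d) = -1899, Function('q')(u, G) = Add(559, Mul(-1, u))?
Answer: Rational(-2531, 7991007) ≈ -0.00031673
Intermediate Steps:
Mul(Add(Function('q')(1191, -871), Function('C')(609)), Pow(Add(3621358, 4369649), -1)) = Mul(Add(Add(559, Mul(-1, 1191)), -1899), Pow(Add(3621358, 4369649), -1)) = Mul(Add(Add(559, -1191), -1899), Pow(7991007, -1)) = Mul(Add(-632, -1899), Rational(1, 7991007)) = Mul(-2531, Rational(1, 7991007)) = Rational(-2531, 7991007)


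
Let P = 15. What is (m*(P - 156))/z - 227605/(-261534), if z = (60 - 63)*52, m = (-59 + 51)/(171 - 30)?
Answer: 30599/37362 ≈ 0.81899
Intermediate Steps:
m = -8/141 ≈ -0.056738
z = -156 (z = -3*52 = -156)
(m*(P - 156))/z - 227605/(-261534) = -8*(15 - 156)/141/(-156) - 227605/(-261534) = -8/141*(-141)*(-1/156) - 227605*(-1/261534) = 8*(-1/156) + 32515/37362 = -2/39 + 32515/37362 = 30599/37362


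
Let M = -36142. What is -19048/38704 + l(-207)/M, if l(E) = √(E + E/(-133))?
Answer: -2381/4838 - 3*I*√100947/2403443 ≈ -0.49215 - 0.00039658*I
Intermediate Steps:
l(E) = 2*√4389*√E/133 (l(E) = √(E + E*(-1/133)) = √(E - E/133) = √(132*E/133) = 2*√4389*√E/133)
-19048/38704 + l(-207)/M = -19048/38704 + (2*√4389*√(-207)/133)/(-36142) = -19048*1/38704 + (2*√4389*(3*I*√23)/133)*(-1/36142) = -2381/4838 + (6*I*√100947/133)*(-1/36142) = -2381/4838 - 3*I*√100947/2403443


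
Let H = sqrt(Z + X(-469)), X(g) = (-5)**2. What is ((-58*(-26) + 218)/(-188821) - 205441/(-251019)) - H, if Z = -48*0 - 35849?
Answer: 38358316267/47397658599 - 4*I*sqrt(2239) ≈ 0.80929 - 189.27*I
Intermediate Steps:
X(g) = 25
Z = -35849 (Z = 0 - 35849 = -35849)
H = 4*I*sqrt(2239) (H = sqrt(-35849 + 25) = sqrt(-35824) = 4*I*sqrt(2239) ≈ 189.27*I)
((-58*(-26) + 218)/(-188821) - 205441/(-251019)) - H = ((-58*(-26) + 218)/(-188821) - 205441/(-251019)) - 4*I*sqrt(2239) = ((1508 + 218)*(-1/188821) - 205441*(-1/251019)) - 4*I*sqrt(2239) = (1726*(-1/188821) + 205441/251019) - 4*I*sqrt(2239) = (-1726/188821 + 205441/251019) - 4*I*sqrt(2239) = 38358316267/47397658599 - 4*I*sqrt(2239)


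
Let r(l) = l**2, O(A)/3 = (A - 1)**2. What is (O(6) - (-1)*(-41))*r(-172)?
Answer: 1005856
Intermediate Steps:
O(A) = 3*(-1 + A)**2 (O(A) = 3*(A - 1)**2 = 3*(-1 + A)**2)
(O(6) - (-1)*(-41))*r(-172) = (3*(-1 + 6)**2 - (-1)*(-41))*(-172)**2 = (3*5**2 - 1*41)*29584 = (3*25 - 41)*29584 = (75 - 41)*29584 = 34*29584 = 1005856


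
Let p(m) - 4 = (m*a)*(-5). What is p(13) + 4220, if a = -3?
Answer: 4419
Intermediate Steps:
p(m) = 4 + 15*m (p(m) = 4 + (m*(-3))*(-5) = 4 - 3*m*(-5) = 4 + 15*m)
p(13) + 4220 = (4 + 15*13) + 4220 = (4 + 195) + 4220 = 199 + 4220 = 4419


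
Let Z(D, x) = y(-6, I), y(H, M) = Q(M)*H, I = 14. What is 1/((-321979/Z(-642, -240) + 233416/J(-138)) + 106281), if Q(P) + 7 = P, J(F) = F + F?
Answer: 46/5202667 ≈ 8.8416e-6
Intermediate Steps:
J(F) = 2*F
Q(P) = -7 + P
y(H, M) = H*(-7 + M) (y(H, M) = (-7 + M)*H = H*(-7 + M))
Z(D, x) = -42 (Z(D, x) = -6*(-7 + 14) = -6*7 = -42)
1/((-321979/Z(-642, -240) + 233416/J(-138)) + 106281) = 1/((-321979/(-42) + 233416/((2*(-138)))) + 106281) = 1/((-321979*(-1/42) + 233416/(-276)) + 106281) = 1/((45997/6 + 233416*(-1/276)) + 106281) = 1/((45997/6 - 58354/69) + 106281) = 1/(313741/46 + 106281) = 1/(5202667/46) = 46/5202667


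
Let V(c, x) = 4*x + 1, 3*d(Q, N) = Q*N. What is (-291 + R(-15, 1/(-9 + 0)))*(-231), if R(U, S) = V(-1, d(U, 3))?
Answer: 80850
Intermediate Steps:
d(Q, N) = N*Q/3 (d(Q, N) = (Q*N)/3 = (N*Q)/3 = N*Q/3)
V(c, x) = 1 + 4*x
R(U, S) = 1 + 4*U (R(U, S) = 1 + 4*((⅓)*3*U) = 1 + 4*U)
(-291 + R(-15, 1/(-9 + 0)))*(-231) = (-291 + (1 + 4*(-15)))*(-231) = (-291 + (1 - 60))*(-231) = (-291 - 59)*(-231) = -350*(-231) = 80850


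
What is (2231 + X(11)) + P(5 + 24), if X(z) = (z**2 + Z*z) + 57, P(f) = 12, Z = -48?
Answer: 1893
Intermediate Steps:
X(z) = 57 + z**2 - 48*z (X(z) = (z**2 - 48*z) + 57 = 57 + z**2 - 48*z)
(2231 + X(11)) + P(5 + 24) = (2231 + (57 + 11**2 - 48*11)) + 12 = (2231 + (57 + 121 - 528)) + 12 = (2231 - 350) + 12 = 1881 + 12 = 1893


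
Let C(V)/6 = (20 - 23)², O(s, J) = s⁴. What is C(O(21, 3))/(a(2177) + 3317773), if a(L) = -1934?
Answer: 54/3315839 ≈ 1.6285e-5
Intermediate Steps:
C(V) = 54 (C(V) = 6*(20 - 23)² = 6*(-3)² = 6*9 = 54)
C(O(21, 3))/(a(2177) + 3317773) = 54/(-1934 + 3317773) = 54/3315839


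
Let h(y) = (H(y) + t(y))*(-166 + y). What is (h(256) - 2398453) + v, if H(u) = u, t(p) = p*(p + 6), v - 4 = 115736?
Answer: 3776807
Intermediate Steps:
v = 115740 (v = 4 + 115736 = 115740)
t(p) = p*(6 + p)
h(y) = (-166 + y)*(y + y*(6 + y)) (h(y) = (y + y*(6 + y))*(-166 + y) = (-166 + y)*(y + y*(6 + y)))
(h(256) - 2398453) + v = (256*(-1162 + 256² - 159*256) - 2398453) + 115740 = (256*(-1162 + 65536 - 40704) - 2398453) + 115740 = (256*23670 - 2398453) + 115740 = (6059520 - 2398453) + 115740 = 3661067 + 115740 = 3776807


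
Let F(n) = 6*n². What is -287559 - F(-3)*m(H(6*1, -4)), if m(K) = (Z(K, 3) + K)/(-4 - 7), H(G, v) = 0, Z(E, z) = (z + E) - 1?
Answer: -3163041/11 ≈ -2.8755e+5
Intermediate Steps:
Z(E, z) = -1 + E + z (Z(E, z) = (E + z) - 1 = -1 + E + z)
m(K) = -2/11 - 2*K/11 (m(K) = ((-1 + K + 3) + K)/(-4 - 7) = ((2 + K) + K)/(-11) = (2 + 2*K)*(-1/11) = -2/11 - 2*K/11)
-287559 - F(-3)*m(H(6*1, -4)) = -287559 - 6*(-3)²*(-2/11 - 2/11*0) = -287559 - 6*9*(-2/11 + 0) = -287559 - 54*(-2)/11 = -287559 - 1*(-108/11) = -287559 + 108/11 = -3163041/11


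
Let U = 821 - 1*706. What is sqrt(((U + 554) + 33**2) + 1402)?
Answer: 2*sqrt(790) ≈ 56.214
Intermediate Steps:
U = 115 (U = 821 - 706 = 115)
sqrt(((U + 554) + 33**2) + 1402) = sqrt(((115 + 554) + 33**2) + 1402) = sqrt((669 + 1089) + 1402) = sqrt(1758 + 1402) = sqrt(3160) = 2*sqrt(790)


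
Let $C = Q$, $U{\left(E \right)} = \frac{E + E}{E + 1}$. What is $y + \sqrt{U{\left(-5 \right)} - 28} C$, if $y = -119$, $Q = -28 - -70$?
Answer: $-119 + 21 i \sqrt{102} \approx -119.0 + 212.09 i$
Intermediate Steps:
$U{\left(E \right)} = \frac{2 E}{1 + E}$
$Q = 42$ ($Q = -28 + 70 = 42$)
$C = 42$
$y + \sqrt{U{\left(-5 \right)} - 28} C = -119 + \sqrt{2 \left(-5\right) \frac{1}{1 - 5} - 28} \cdot 42 = -119 + \sqrt{2 \left(-5\right) \frac{1}{-4} - 28} \cdot 42 = -119 + \sqrt{2 \left(-5\right) \left(- \frac{1}{4}\right) - 28} \cdot 42 = -119 + \sqrt{\frac{5}{2} - 28} \cdot 42 = -119 + \sqrt{- \frac{51}{2}} \cdot 42 = -119 + \frac{i \sqrt{102}}{2} \cdot 42 = -119 + 21 i \sqrt{102}$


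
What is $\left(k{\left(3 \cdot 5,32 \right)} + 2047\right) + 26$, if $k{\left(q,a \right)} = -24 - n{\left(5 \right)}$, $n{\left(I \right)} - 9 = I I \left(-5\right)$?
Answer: $2165$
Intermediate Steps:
$n{\left(I \right)} = 9 - 5 I^{2}$ ($n{\left(I \right)} = 9 + I I \left(-5\right) = 9 + I \left(- 5 I\right) = 9 - 5 I^{2}$)
$k{\left(q,a \right)} = 92$ ($k{\left(q,a \right)} = -24 - \left(9 - 5 \cdot 5^{2}\right) = -24 - \left(9 - 125\right) = -24 - -116 = -24 + 116 = 92$)
$\left(k{\left(3 \cdot 5,32 \right)} + 2047\right) + 26 = \left(92 + 2047\right) + 26 = 2139 + 26 = 2165$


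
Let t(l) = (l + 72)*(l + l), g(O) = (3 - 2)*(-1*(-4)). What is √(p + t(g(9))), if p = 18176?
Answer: 4*√1174 ≈ 137.05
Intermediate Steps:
g(O) = 4 (g(O) = 1*4 = 4)
t(l) = 2*l*(72 + l) (t(l) = (72 + l)*(2*l) = 2*l*(72 + l))
√(p + t(g(9))) = √(18176 + 2*4*(72 + 4)) = √(18176 + 2*4*76) = √(18176 + 608) = √18784 = 4*√1174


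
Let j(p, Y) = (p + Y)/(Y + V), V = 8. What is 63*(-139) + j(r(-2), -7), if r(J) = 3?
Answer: -8761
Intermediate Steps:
j(p, Y) = (Y + p)/(8 + Y) (j(p, Y) = (p + Y)/(Y + 8) = (Y + p)/(8 + Y))
63*(-139) + j(r(-2), -7) = 63*(-139) + (-7 + 3)/(8 - 7) = -8757 - 4/1 = -8757 + 1*(-4) = -8757 - 4 = -8761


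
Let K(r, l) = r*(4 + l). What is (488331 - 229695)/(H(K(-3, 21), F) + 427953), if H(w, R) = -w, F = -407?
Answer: 21553/35669 ≈ 0.60425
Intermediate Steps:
(488331 - 229695)/(H(K(-3, 21), F) + 427953) = (488331 - 229695)/(-(-3)*(4 + 21) + 427953) = 258636/(-(-3)*25 + 427953) = 258636/(-1*(-75) + 427953) = 258636/(75 + 427953) = 258636/428028 = 258636*(1/428028) = 21553/35669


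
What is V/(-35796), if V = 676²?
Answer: -114244/8949 ≈ -12.766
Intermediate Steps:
V = 456976
V/(-35796) = 456976/(-35796) = 456976*(-1/35796) = -114244/8949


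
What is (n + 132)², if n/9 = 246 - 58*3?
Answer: 608400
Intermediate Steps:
n = 648 (n = 9*(246 - 58*3) = 9*(246 - 174) = 9*72 = 648)
(n + 132)² = (648 + 132)² = 780² = 608400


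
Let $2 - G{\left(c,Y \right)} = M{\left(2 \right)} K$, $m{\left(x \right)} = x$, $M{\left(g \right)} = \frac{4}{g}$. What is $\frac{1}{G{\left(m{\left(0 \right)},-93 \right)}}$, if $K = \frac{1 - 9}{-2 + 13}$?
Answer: $\frac{11}{38} \approx 0.28947$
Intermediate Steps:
$K = - \frac{8}{11}$ ($K = \frac{1 - 9}{11} = \left(-8\right) \frac{1}{11} = - \frac{8}{11} \approx -0.72727$)
$G{\left(c,Y \right)} = \frac{38}{11}$ ($G{\left(c,Y \right)} = 2 - \frac{4}{2} \left(- \frac{8}{11}\right) = 2 - 4 \cdot \frac{1}{2} \left(- \frac{8}{11}\right) = 2 - 2 \left(- \frac{8}{11}\right) = 2 - - \frac{16}{11} = 2 + \frac{16}{11} = \frac{38}{11}$)
$\frac{1}{G{\left(m{\left(0 \right)},-93 \right)}} = \frac{1}{\frac{38}{11}} = \frac{11}{38}$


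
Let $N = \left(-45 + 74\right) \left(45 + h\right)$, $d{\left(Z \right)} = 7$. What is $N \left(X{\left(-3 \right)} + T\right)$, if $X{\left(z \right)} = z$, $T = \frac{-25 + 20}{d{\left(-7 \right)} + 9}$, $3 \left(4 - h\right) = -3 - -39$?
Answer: $- \frac{56869}{16} \approx -3554.3$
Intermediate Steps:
$h = -8$ ($h = 4 - \frac{-3 - -39}{3} = 4 - \frac{-3 + 39}{3} = 4 - 12 = -8$)
$T = - \frac{5}{16}$ ($T = \frac{-25 + 20}{7 + 9} = - \frac{5}{16} \approx -0.3125$)
$N = 1073$ ($N = \left(-45 + 74\right) \left(45 - 8\right) = 29 \cdot 37 = 1073$)
$N \left(X{\left(-3 \right)} + T\right) = 1073 \left(-3 - \frac{5}{16}\right) = 1073 \left(- \frac{53}{16}\right) = - \frac{56869}{16}$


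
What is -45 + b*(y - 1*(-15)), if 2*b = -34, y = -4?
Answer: -232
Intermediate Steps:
b = -17 (b = (½)*(-34) = -17)
-45 + b*(y - 1*(-15)) = -45 - 17*(-4 - 1*(-15)) = -45 - 17*(-4 + 15) = -45 - 17*11 = -45 - 187 = -232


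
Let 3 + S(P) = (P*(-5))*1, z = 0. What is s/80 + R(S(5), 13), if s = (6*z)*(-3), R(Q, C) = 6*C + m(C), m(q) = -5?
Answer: 73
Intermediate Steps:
S(P) = -3 - 5*P (S(P) = -3 + (P*(-5))*1 = -3 - 5*P*1 = -3 - 5*P)
R(Q, C) = -5 + 6*C (R(Q, C) = 6*C - 5 = -5 + 6*C)
s = 0 (s = (6*0)*(-3) = 0*(-3) = 0)
s/80 + R(S(5), 13) = 0/80 + (-5 + 6*13) = 0*(1/80) + (-5 + 78) = 0 + 73 = 73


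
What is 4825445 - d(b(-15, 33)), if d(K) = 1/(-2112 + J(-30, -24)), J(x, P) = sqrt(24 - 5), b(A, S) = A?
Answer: 21524018060737/4460525 + sqrt(19)/4460525 ≈ 4.8254e+6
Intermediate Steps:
J(x, P) = sqrt(19)
d(K) = 1/(-2112 + sqrt(19))
4825445 - d(b(-15, 33)) = 4825445 - (-2112/4460525 - sqrt(19)/4460525) = 4825445 + (2112/4460525 + sqrt(19)/4460525) = 21524018060737/4460525 + sqrt(19)/4460525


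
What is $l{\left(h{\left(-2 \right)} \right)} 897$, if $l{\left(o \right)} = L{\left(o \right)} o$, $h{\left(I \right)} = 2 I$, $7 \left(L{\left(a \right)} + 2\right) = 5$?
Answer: $\frac{32292}{7} \approx 4613.1$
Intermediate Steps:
$L{\left(a \right)} = - \frac{9}{7}$ ($L{\left(a \right)} = -2 + \frac{1}{7} \cdot 5 = -2 + \frac{5}{7} = - \frac{9}{7}$)
$l{\left(o \right)} = - \frac{9 o}{7}$
$l{\left(h{\left(-2 \right)} \right)} 897 = - \frac{9 \cdot 2 \left(-2\right)}{7} \cdot 897 = \left(- \frac{9}{7}\right) \left(-4\right) 897 = \frac{36}{7} \cdot 897 = \frac{32292}{7}$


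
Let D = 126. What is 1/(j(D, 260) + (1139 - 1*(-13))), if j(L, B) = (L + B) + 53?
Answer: 1/1591 ≈ 0.00062854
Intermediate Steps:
j(L, B) = 53 + B + L (j(L, B) = (B + L) + 53 = 53 + B + L)
1/(j(D, 260) + (1139 - 1*(-13))) = 1/((53 + 260 + 126) + (1139 - 1*(-13))) = 1/(439 + (1139 + 13)) = 1/(439 + 1152) = 1/1591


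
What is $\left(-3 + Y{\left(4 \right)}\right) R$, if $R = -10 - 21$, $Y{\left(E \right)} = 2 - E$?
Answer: $155$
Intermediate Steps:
$R = -31$
$\left(-3 + Y{\left(4 \right)}\right) R = \left(-3 + \left(2 - 4\right)\right) \left(-31\right) = \left(-3 - 2\right) \left(-31\right) = \left(-5\right) \left(-31\right) = 155$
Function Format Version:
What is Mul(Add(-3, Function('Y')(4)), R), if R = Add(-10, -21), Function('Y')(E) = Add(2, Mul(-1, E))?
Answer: 155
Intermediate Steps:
R = -31
Mul(Add(-3, Function('Y')(4)), R) = Mul(Add(-3, Add(2, Mul(-1, 4))), -31) = Mul(Add(-3, Add(2, -4)), -31) = Mul(Add(-3, -2), -31) = Mul(-5, -31) = 155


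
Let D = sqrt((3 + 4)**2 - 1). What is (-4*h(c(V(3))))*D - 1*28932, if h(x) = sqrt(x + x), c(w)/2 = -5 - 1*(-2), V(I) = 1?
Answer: -28932 - 96*I ≈ -28932.0 - 96.0*I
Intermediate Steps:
c(w) = -6 (c(w) = 2*(-5 - 1*(-2)) = 2*(-5 + 2) = 2*(-3) = -6)
h(x) = sqrt(2)*sqrt(x) (h(x) = sqrt(2*x) = sqrt(2)*sqrt(x))
D = 4*sqrt(3) (D = sqrt(7**2 - 1) = sqrt(49 - 1) = sqrt(48) = 4*sqrt(3) ≈ 6.9282)
(-4*h(c(V(3))))*D - 1*28932 = (-4*sqrt(2)*sqrt(-6))*(4*sqrt(3)) - 1*28932 = (-4*sqrt(2)*I*sqrt(6))*(4*sqrt(3)) - 28932 = (-8*I*sqrt(3))*(4*sqrt(3)) - 28932 = -96*I - 28932 = -28932 - 96*I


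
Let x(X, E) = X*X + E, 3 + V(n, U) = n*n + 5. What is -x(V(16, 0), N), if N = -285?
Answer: -66279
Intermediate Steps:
V(n, U) = 2 + n**2 (V(n, U) = -3 + (n*n + 5) = -3 + (n**2 + 5) = -3 + (5 + n**2) = 2 + n**2)
x(X, E) = E + X**2 (x(X, E) = X**2 + E = E + X**2)
-x(V(16, 0), N) = -(-285 + (2 + 16**2)**2) = -(-285 + (2 + 256)**2) = -(-285 + 258**2) = -(-285 + 66564) = -1*66279 = -66279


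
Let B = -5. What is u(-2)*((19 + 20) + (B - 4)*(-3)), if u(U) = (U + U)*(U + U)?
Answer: 1056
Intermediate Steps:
u(U) = 4*U² (u(U) = (2*U)*(2*U) = 4*U²)
u(-2)*((19 + 20) + (B - 4)*(-3)) = (4*(-2)²)*((19 + 20) + (-5 - 4)*(-3)) = (4*4)*(39 - 9*(-3)) = 16*(39 + 27) = 16*66 = 1056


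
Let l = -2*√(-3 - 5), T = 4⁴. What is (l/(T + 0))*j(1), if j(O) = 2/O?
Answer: -I*√2/32 ≈ -0.044194*I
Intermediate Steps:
T = 256
l = -4*I*√2 ≈ -5.6569*I
(l/(T + 0))*j(1) = ((-4*I*√2)/(256 + 0))*(2/1) = (-4*I*√2/256)*(2*1) = (-4*I*√2*(1/256))*2 = -I*√2/64*2 = -I*√2/32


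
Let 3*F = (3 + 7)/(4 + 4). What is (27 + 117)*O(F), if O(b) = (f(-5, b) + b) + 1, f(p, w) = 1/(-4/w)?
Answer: 189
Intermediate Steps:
F = 5/12 (F = ((3 + 7)/(4 + 4))/3 = (10/8)/3 = (10*(⅛))/3 = (⅓)*(5/4) = 5/12 ≈ 0.41667)
f(p, w) = -w/4
O(b) = 1 + 3*b/4 (O(b) = (-b/4 + b) + 1 = 3*b/4 + 1 = 1 + 3*b/4)
(27 + 117)*O(F) = (27 + 117)*(1 + (¾)*(5/12)) = 144*(1 + 5/16) = 144*(21/16) = 189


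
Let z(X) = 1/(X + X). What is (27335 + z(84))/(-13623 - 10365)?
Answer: -4592281/4029984 ≈ -1.1395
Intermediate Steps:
z(X) = 1/(2*X)
(27335 + z(84))/(-13623 - 10365) = (27335 + (½)/84)/(-13623 - 10365) = (27335 + (½)*(1/84))/(-23988) = (27335 + 1/168)*(-1/23988) = (4592281/168)*(-1/23988) = -4592281/4029984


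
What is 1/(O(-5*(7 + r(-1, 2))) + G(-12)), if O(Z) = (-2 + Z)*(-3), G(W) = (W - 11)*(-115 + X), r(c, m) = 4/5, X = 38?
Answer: 1/1894 ≈ 0.00052798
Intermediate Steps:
r(c, m) = ⅘ (r(c, m) = 4*(⅕) = ⅘)
G(W) = 847 - 77*W (G(W) = (W - 11)*(-115 + 38) = (-11 + W)*(-77) = 847 - 77*W)
O(Z) = 6 - 3*Z
1/(O(-5*(7 + r(-1, 2))) + G(-12)) = 1/((6 - (-15)*(7 + ⅘)) + (847 - 77*(-12))) = 1/((6 - (-15)*39/5) + (847 + 924)) = 1/((6 - 3*(-39)) + 1771) = 1/((6 + 117) + 1771) = 1/(123 + 1771) = 1/1894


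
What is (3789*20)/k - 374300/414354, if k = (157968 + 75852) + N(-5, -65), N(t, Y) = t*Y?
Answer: -5624072738/9701891733 ≈ -0.57969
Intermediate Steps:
N(t, Y) = Y*t
k = 234145 (k = (157968 + 75852) - 65*(-5) = 233820 + 325 = 234145)
(3789*20)/k - 374300/414354 = (3789*20)/234145 - 374300/414354 = 75780*(1/234145) - 374300*1/414354 = 15156/46829 - 187150/207177 = -5624072738/9701891733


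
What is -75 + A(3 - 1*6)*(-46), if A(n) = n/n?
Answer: -121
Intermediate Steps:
A(n) = 1
-75 + A(3 - 1*6)*(-46) = -75 + 1*(-46) = -75 - 46 = -121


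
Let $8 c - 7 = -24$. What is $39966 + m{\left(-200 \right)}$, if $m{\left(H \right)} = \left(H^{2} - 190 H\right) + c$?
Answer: $\frac{943711}{8} \approx 1.1796 \cdot 10^{5}$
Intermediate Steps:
$c = - \frac{17}{8}$ ($c = \frac{7}{8} + \frac{1}{8} \left(-24\right) = \frac{7}{8} - 3 = - \frac{17}{8} \approx -2.125$)
$m{\left(H \right)} = - \frac{17}{8} + H^{2} - 190 H$ ($m{\left(H \right)} = \left(H^{2} - 190 H\right) - \frac{17}{8} = - \frac{17}{8} + H^{2} - 190 H$)
$39966 + m{\left(-200 \right)} = 39966 - \left(- \frac{303983}{8} - 40000\right) = 39966 + \left(- \frac{17}{8} + 40000 + 38000\right) = 39966 + \frac{623983}{8} = \frac{943711}{8}$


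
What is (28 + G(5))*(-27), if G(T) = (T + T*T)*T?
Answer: -4806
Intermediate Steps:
G(T) = T*(T + T²) (G(T) = (T + T²)*T = T*(T + T²))
(28 + G(5))*(-27) = (28 + 5²*(1 + 5))*(-27) = (28 + 25*6)*(-27) = (28 + 150)*(-27) = 178*(-27) = -4806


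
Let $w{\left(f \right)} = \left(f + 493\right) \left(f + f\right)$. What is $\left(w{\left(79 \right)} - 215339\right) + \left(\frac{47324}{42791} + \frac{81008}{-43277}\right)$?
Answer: $- \frac{231416162701621}{1851866107} \approx -1.2496 \cdot 10^{5}$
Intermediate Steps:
$w{\left(f \right)} = 2 f \left(493 + f\right)$ ($w{\left(f \right)} = \left(493 + f\right) 2 f = 2 f \left(493 + f\right)$)
$\left(w{\left(79 \right)} - 215339\right) + \left(\frac{47324}{42791} + \frac{81008}{-43277}\right) = \left(2 \cdot 79 \left(493 + 79\right) - 215339\right) + \left(\frac{47324}{42791} + \frac{81008}{-43277}\right) = \left(2 \cdot 79 \cdot 572 - 215339\right) + \left(47324 \cdot \frac{1}{42791} + 81008 \left(- \frac{1}{43277}\right)\right) = \left(90376 - 215339\right) + \left(\frac{47324}{42791} - \frac{81008}{43277}\right) = -124963 - \frac{1418372580}{1851866107} = - \frac{231416162701621}{1851866107}$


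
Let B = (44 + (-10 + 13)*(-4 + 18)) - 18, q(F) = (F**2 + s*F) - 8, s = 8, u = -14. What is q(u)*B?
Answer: 5168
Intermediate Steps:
q(F) = -8 + F**2 + 8*F (q(F) = (F**2 + 8*F) - 8 = -8 + F**2 + 8*F)
B = 68 (B = (44 + 3*14) - 18 = (44 + 42) - 18 = 86 - 18 = 68)
q(u)*B = (-8 + (-14)**2 + 8*(-14))*68 = (-8 + 196 - 112)*68 = 76*68 = 5168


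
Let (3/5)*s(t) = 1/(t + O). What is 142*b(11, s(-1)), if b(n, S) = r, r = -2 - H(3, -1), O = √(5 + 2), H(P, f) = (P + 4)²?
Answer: -7242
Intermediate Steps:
H(P, f) = (4 + P)²
O = √7 ≈ 2.6458
r = -51 (r = -2 - (4 + 3)² = -2 - 1*7² = -2 - 1*49 = -2 - 49 = -51)
s(t) = 5/(3*(t + √7))
b(n, S) = -51
142*b(11, s(-1)) = 142*(-51) = -7242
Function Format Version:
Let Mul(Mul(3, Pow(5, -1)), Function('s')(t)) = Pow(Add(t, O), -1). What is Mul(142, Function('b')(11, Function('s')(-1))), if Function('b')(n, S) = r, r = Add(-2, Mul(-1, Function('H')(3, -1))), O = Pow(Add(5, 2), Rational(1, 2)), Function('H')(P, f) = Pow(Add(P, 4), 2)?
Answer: -7242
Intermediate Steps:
Function('H')(P, f) = Pow(Add(4, P), 2)
O = Pow(7, Rational(1, 2)) ≈ 2.6458
r = -51 (r = Add(-2, Mul(-1, Pow(Add(4, 3), 2))) = Add(-2, Mul(-1, Pow(7, 2))) = Add(-2, Mul(-1, 49)) = Add(-2, -49) = -51)
Function('s')(t) = Mul(Rational(5, 3), Pow(Add(t, Pow(7, Rational(1, 2))), -1))
Function('b')(n, S) = -51
Mul(142, Function('b')(11, Function('s')(-1))) = Mul(142, -51) = -7242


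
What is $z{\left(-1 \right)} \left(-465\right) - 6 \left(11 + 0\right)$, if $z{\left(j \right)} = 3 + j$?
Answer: $-996$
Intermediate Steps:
$z{\left(-1 \right)} \left(-465\right) - 6 \left(11 + 0\right) = \left(3 - 1\right) \left(-465\right) - 6 \left(11 + 0\right) = 2 \left(-465\right) - 66 = -930 - 66 = -996$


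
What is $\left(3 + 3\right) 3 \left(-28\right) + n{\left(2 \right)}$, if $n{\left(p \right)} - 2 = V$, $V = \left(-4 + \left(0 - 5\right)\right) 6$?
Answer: $-556$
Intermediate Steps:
$V = -54$ ($V = \left(-4 + \left(0 - 5\right)\right) 6 = \left(-4 - 5\right) 6 = \left(-9\right) 6 = -54$)
$n{\left(p \right)} = -52$ ($n{\left(p \right)} = 2 - 54 = -52$)
$\left(3 + 3\right) 3 \left(-28\right) + n{\left(2 \right)} = \left(3 + 3\right) 3 \left(-28\right) - 52 = 6 \cdot 3 \left(-28\right) - 52 = 18 \left(-28\right) - 52 = -504 - 52 = -556$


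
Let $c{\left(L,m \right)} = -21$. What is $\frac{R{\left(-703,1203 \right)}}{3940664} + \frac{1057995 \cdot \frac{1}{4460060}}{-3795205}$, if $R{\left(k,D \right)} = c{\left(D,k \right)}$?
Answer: $- \frac{2568806321907}{476449978225415480} \approx -5.3916 \cdot 10^{-6}$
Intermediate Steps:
$R{\left(k,D \right)} = -21$
$\frac{R{\left(-703,1203 \right)}}{3940664} + \frac{1057995 \cdot \frac{1}{4460060}}{-3795205} = - \frac{21}{3940664} + \frac{1057995 \cdot \frac{1}{4460060}}{-3795205} = \left(-21\right) \frac{1}{3940664} + 1057995 \cdot \frac{1}{4460060} \left(- \frac{1}{3795205}\right) = - \frac{3}{562952} + \frac{211599}{892012} \left(- \frac{1}{3795205}\right) = - \frac{3}{562952} - \frac{211599}{3385368402460} = - \frac{2568806321907}{476449978225415480}$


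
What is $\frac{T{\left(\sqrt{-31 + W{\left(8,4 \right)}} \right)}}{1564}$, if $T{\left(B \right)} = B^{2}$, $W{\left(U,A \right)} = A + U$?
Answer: $- \frac{19}{1564} \approx -0.012148$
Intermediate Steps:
$\frac{T{\left(\sqrt{-31 + W{\left(8,4 \right)}} \right)}}{1564} = \frac{\left(\sqrt{-31 + \left(4 + 8\right)}\right)^{2}}{1564} = \left(\sqrt{-31 + 12}\right)^{2} \cdot \frac{1}{1564} = \left(\sqrt{-19}\right)^{2} \cdot \frac{1}{1564} = \left(i \sqrt{19}\right)^{2} \cdot \frac{1}{1564} = \left(-19\right) \frac{1}{1564} = - \frac{19}{1564}$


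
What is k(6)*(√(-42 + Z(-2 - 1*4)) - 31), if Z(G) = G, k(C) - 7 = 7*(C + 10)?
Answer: -3689 + 476*I*√3 ≈ -3689.0 + 824.46*I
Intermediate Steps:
k(C) = 77 + 7*C (k(C) = 7 + 7*(C + 10) = 7 + 7*(10 + C) = 7 + (70 + 7*C) = 77 + 7*C)
k(6)*(√(-42 + Z(-2 - 1*4)) - 31) = (77 + 7*6)*(√(-42 + (-2 - 1*4)) - 31) = (77 + 42)*(√(-42 + (-2 - 4)) - 31) = 119*(√(-42 - 6) - 31) = 119*(√(-48) - 31) = 119*(4*I*√3 - 31) = 119*(-31 + 4*I*√3) = -3689 + 476*I*√3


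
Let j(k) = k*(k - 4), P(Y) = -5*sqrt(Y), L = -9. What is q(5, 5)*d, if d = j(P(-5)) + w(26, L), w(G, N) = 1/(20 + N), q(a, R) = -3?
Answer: 4122/11 - 60*I*sqrt(5) ≈ 374.73 - 134.16*I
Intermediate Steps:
j(k) = k*(-4 + k)
d = 1/11 - 5*I*sqrt(5)*(-4 - 5*I*sqrt(5)) (d = (-5*I*sqrt(5))*(-4 - 5*I*sqrt(5)) + 1/(20 - 9) = (-5*I*sqrt(5))*(-4 - 5*I*sqrt(5)) + 1/11 = -5*I*sqrt(5)*(-4 - 5*I*sqrt(5)) + 1/11 = 1/11 - 5*I*sqrt(5)*(-4 - 5*I*sqrt(5)) ≈ -124.91 + 44.721*I)
q(5, 5)*d = -3*(-1374/11 + 20*I*sqrt(5)) = 4122/11 - 60*I*sqrt(5)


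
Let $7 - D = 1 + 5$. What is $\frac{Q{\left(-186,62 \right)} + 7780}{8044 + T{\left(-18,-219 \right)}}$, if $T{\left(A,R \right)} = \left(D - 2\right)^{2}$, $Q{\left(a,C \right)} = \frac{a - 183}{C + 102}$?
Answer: $\frac{31111}{32180} \approx 0.96678$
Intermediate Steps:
$D = 1$ ($D = 7 - \left(1 + 5\right) = 7 - 6 = 1$)
$Q{\left(a,C \right)} = \frac{-183 + a}{102 + C}$
$T{\left(A,R \right)} = 1$ ($T{\left(A,R \right)} = \left(1 - 2\right)^{2} = \left(-1\right)^{2} = 1$)
$\frac{Q{\left(-186,62 \right)} + 7780}{8044 + T{\left(-18,-219 \right)}} = \frac{\frac{-183 - 186}{102 + 62} + 7780}{8044 + 1} = \frac{\frac{1}{164} \left(-369\right) + 7780}{8045} = \left(\frac{1}{164} \left(-369\right) + 7780\right) \frac{1}{8045} = \left(- \frac{9}{4} + 7780\right) \frac{1}{8045} = \frac{31111}{4} \cdot \frac{1}{8045} = \frac{31111}{32180}$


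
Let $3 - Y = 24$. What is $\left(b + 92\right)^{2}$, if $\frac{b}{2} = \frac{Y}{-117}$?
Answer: $\frac{12974404}{1521} \approx 8530.2$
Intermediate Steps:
$Y = -21$ ($Y = 3 - 24 = -21$)
$b = \frac{14}{39}$ ($b = 2 \left(- \frac{21}{-117}\right) = 2 \left(\left(-21\right) \left(- \frac{1}{117}\right)\right) = 2 \cdot \frac{7}{39} = \frac{14}{39} \approx 0.35897$)
$\left(b + 92\right)^{2} = \left(\frac{14}{39} + 92\right)^{2} = \left(\frac{3602}{39}\right)^{2} = \frac{12974404}{1521}$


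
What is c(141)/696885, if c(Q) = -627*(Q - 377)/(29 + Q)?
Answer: 24662/19745075 ≈ 0.0012490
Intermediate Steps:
c(Q) = -627*(-377 + Q)/(29 + Q)
c(141)/696885 = (627*(377 - 1*141)/(29 + 141))/696885 = (627*(377 - 141)/170)*(1/696885) = (627*(1/170)*236)*(1/696885) = (73986/85)*(1/696885) = 24662/19745075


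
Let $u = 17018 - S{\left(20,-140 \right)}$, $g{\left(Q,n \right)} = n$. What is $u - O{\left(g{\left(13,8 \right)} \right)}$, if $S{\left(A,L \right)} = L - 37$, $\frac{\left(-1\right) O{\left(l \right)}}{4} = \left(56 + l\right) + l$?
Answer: $17483$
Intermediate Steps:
$O{\left(l \right)} = -224 - 8 l$ ($O{\left(l \right)} = - 4 \left(\left(56 + l\right) + l\right) = - 4 \left(56 + 2 l\right) = -224 - 8 l$)
$S{\left(A,L \right)} = -37 + L$ ($S{\left(A,L \right)} = L - 37 = -37 + L$)
$u = 17195$ ($u = 17018 - \left(-37 - 140\right) = 17018 - -177 = 17018 + 177 = 17195$)
$u - O{\left(g{\left(13,8 \right)} \right)} = 17195 - \left(-224 - 64\right) = 17195 - -288 = 17195 + 288 = 17483$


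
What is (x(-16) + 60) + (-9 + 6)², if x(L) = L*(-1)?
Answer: 85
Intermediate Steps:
x(L) = -L
(x(-16) + 60) + (-9 + 6)² = (-1*(-16) + 60) + (-9 + 6)² = (16 + 60) + (-3)² = 76 + 9 = 85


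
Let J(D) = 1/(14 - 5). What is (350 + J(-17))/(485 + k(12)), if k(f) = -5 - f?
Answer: 3151/4212 ≈ 0.74810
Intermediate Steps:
J(D) = ⅑ (J(D) = 1/9 = ⅑)
(350 + J(-17))/(485 + k(12)) = (350 + ⅑)/(485 + (-5 - 1*12)) = 3151/(9*(485 + (-5 - 12))) = 3151/(9*(485 - 17)) = (3151/9)/468 = (3151/9)*(1/468) = 3151/4212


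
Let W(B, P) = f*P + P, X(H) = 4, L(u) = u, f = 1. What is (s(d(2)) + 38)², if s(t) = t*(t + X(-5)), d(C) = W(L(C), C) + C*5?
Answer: 84100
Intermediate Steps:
W(B, P) = 2*P (W(B, P) = 1*P + P = P + P = 2*P)
d(C) = 7*C (d(C) = 2*C + C*5 = 2*C + 5*C = 7*C)
s(t) = t*(4 + t) (s(t) = t*(t + 4) = t*(4 + t))
(s(d(2)) + 38)² = ((7*2)*(4 + 7*2) + 38)² = (14*(4 + 14) + 38)² = (14*18 + 38)² = (252 + 38)² = 290² = 84100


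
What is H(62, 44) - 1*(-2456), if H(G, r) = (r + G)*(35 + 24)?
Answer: 8710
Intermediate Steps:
H(G, r) = 59*G + 59*r (H(G, r) = (G + r)*59 = 59*G + 59*r)
H(62, 44) - 1*(-2456) = (59*62 + 59*44) - 1*(-2456) = (3658 + 2596) + 2456 = 6254 + 2456 = 8710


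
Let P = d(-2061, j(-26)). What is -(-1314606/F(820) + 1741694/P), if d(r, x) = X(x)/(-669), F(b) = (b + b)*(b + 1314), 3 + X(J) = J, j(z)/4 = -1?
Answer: -2038948422704559/12249160 ≈ -1.6646e+8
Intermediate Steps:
j(z) = -4 (j(z) = 4*(-1) = -4)
X(J) = -3 + J
F(b) = 2*b*(1314 + b) (F(b) = (2*b)*(1314 + b) = 2*b*(1314 + b))
d(r, x) = 1/223 - x/669 (d(r, x) = (-3 + x)/(-669) = (-3 + x)*(-1/669) = 1/223 - x/669)
P = 7/669 (P = 1/223 - 1/669*(-4) = 1/223 + 4/669 = 7/669 ≈ 0.010463)
-(-1314606/F(820) + 1741694/P) = -(-1314606*1/(1640*(1314 + 820)) + 1741694/(7/669)) = -(-1314606/(2*820*2134) + 1741694*(669/7)) = -(-1314606/3499760 + 1165193286/7) = -(-1314606*1/3499760 + 1165193286/7) = -(-657303/1749880 + 1165193286/7) = -1*2038948422704559/12249160 = -2038948422704559/12249160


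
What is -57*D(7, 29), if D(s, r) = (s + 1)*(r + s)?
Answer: -16416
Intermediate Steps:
D(s, r) = (1 + s)*(r + s)
-57*D(7, 29) = -57*(29 + 7 + 7² + 29*7) = -57*(29 + 7 + 49 + 203) = -57*288 = -16416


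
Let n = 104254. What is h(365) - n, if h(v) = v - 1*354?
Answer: -104243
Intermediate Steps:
h(v) = -354 + v (h(v) = v - 354 = -354 + v)
h(365) - n = (-354 + 365) - 1*104254 = 11 - 104254 = -104243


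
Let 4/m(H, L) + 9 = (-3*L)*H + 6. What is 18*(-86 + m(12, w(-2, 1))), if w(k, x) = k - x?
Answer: -54156/35 ≈ -1547.3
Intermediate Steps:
m(H, L) = 4/(-3 - 3*H*L) (m(H, L) = 4/(-9 + ((-3*L)*H + 6)) = 4/(-9 + (-3*H*L + 6)) = 4/(-9 + (6 - 3*H*L)) = 4/(-3 - 3*H*L))
18*(-86 + m(12, w(-2, 1))) = 18*(-86 - 4/(3 + 3*12*(-2 - 1*1))) = 18*(-86 - 4/(3 + 3*12*(-2 - 1))) = 18*(-86 - 4/(3 + 3*12*(-3))) = 18*(-86 - 4/(3 - 108)) = 18*(-86 - 4/(-105)) = 18*(-86 - 4*(-1/105)) = 18*(-86 + 4/105) = 18*(-9026/105) = -54156/35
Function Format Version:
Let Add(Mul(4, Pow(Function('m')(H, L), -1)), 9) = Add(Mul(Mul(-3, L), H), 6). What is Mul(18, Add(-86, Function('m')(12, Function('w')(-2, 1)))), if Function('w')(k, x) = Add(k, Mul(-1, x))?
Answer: Rational(-54156, 35) ≈ -1547.3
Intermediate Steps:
Function('m')(H, L) = Mul(4, Pow(Add(-3, Mul(-3, H, L)), -1)) (Function('m')(H, L) = Mul(4, Pow(Add(-9, Add(Mul(Mul(-3, L), H), 6)), -1)) = Mul(4, Pow(Add(-9, Add(Mul(-3, H, L), 6)), -1)) = Mul(4, Pow(Add(-9, Add(6, Mul(-3, H, L))), -1)) = Mul(4, Pow(Add(-3, Mul(-3, H, L)), -1)))
Mul(18, Add(-86, Function('m')(12, Function('w')(-2, 1)))) = Mul(18, Add(-86, Mul(-4, Pow(Add(3, Mul(3, 12, Add(-2, Mul(-1, 1)))), -1)))) = Mul(18, Add(-86, Mul(-4, Pow(Add(3, Mul(3, 12, Add(-2, -1))), -1)))) = Mul(18, Add(-86, Mul(-4, Pow(Add(3, Mul(3, 12, -3)), -1)))) = Mul(18, Add(-86, Mul(-4, Pow(Add(3, -108), -1)))) = Mul(18, Add(-86, Mul(-4, Pow(-105, -1)))) = Mul(18, Add(-86, Mul(-4, Rational(-1, 105)))) = Mul(18, Add(-86, Rational(4, 105))) = Mul(18, Rational(-9026, 105)) = Rational(-54156, 35)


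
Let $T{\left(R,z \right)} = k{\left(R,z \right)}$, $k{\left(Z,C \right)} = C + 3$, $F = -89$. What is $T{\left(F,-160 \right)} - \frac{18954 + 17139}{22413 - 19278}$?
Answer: $- \frac{176096}{1045} \approx -168.51$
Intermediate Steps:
$k{\left(Z,C \right)} = 3 + C$
$T{\left(R,z \right)} = 3 + z$
$T{\left(F,-160 \right)} - \frac{18954 + 17139}{22413 - 19278} = \left(3 - 160\right) - \frac{18954 + 17139}{22413 - 19278} = -157 - \frac{36093}{3135} = -157 - 36093 \cdot \frac{1}{3135} = -157 - \frac{12031}{1045} = - \frac{176096}{1045}$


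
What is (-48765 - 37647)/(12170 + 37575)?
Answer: -86412/49745 ≈ -1.7371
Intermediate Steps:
(-48765 - 37647)/(12170 + 37575) = -86412/49745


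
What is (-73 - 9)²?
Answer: 6724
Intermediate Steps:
(-73 - 9)² = (-82)² = 6724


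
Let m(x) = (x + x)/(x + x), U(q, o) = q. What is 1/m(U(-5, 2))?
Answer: 1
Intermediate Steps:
m(x) = 1 (m(x) = (2*x)/((2*x)) = (2*x)*(1/(2*x)) = 1)
1/m(U(-5, 2)) = 1/1 = 1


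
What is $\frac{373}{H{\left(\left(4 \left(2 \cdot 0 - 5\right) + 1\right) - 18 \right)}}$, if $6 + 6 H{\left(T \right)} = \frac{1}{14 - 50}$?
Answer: $- \frac{80568}{217} \approx -371.28$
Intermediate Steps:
$H{\left(T \right)} = - \frac{217}{216}$ ($H{\left(T \right)} = -1 + \frac{1}{6 \left(14 - 50\right)} = -1 + \frac{1}{6 \left(-36\right)} = -1 + \frac{1}{6} \left(- \frac{1}{36}\right) = -1 - \frac{1}{216} = - \frac{217}{216}$)
$\frac{373}{H{\left(\left(4 \left(2 \cdot 0 - 5\right) + 1\right) - 18 \right)}} = \frac{373}{- \frac{217}{216}} = 373 \left(- \frac{216}{217}\right) = - \frac{80568}{217}$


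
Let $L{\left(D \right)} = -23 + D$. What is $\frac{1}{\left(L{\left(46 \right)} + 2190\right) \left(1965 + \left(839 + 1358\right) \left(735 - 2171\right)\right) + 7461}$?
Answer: $- \frac{1}{6977419990} \approx -1.4332 \cdot 10^{-10}$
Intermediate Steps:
$\frac{1}{\left(L{\left(46 \right)} + 2190\right) \left(1965 + \left(839 + 1358\right) \left(735 - 2171\right)\right) + 7461} = \frac{1}{\left(\left(-23 + 46\right) + 2190\right) \left(1965 + \left(839 + 1358\right) \left(735 - 2171\right)\right) + 7461} = \frac{1}{\left(23 + 2190\right) \left(1965 + 2197 \left(-1436\right)\right) + 7461} = \frac{1}{2213 \left(1965 - 3154892\right) + 7461} = \frac{1}{2213 \left(-3152927\right) + 7461} = \frac{1}{-6977427451 + 7461} = \frac{1}{-6977419990} = - \frac{1}{6977419990}$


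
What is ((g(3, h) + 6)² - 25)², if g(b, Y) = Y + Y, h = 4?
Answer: 29241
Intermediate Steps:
g(b, Y) = 2*Y
((g(3, h) + 6)² - 25)² = ((2*4 + 6)² - 25)² = ((8 + 6)² - 25)² = (14² - 25)² = (196 - 25)² = 171² = 29241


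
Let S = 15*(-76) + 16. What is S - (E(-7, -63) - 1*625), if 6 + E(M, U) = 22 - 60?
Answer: -455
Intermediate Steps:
E(M, U) = -44 (E(M, U) = -6 + (22 - 60) = -6 - 38 = -44)
S = -1124 (S = -1140 + 16 = -1124)
S - (E(-7, -63) - 1*625) = -1124 - (-44 - 1*625) = -1124 - (-44 - 625) = -1124 - 1*(-669) = -1124 + 669 = -455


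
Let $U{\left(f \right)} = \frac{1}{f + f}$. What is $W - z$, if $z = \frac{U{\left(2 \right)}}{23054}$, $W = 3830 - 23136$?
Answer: $- \frac{1780322097}{92216} \approx -19306.0$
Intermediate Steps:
$U{\left(f \right)} = \frac{1}{2 f}$
$W = -19306$
$z = \frac{1}{92216}$ ($z = \frac{\frac{1}{2} \cdot \frac{1}{2}}{23054} = \frac{1}{2} \cdot \frac{1}{2} \cdot \frac{1}{23054} = \frac{1}{4} \cdot \frac{1}{23054} = \frac{1}{92216} \approx 1.0844 \cdot 10^{-5}$)
$W - z = -19306 - \frac{1}{92216} = - \frac{1780322097}{92216}$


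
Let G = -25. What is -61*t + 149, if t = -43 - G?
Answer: 1247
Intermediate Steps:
t = -18 (t = -43 - 1*(-25) = -43 + 25 = -18)
-61*t + 149 = -61*(-18) + 149 = 1098 + 149 = 1247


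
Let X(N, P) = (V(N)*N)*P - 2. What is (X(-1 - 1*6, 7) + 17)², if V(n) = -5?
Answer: 67600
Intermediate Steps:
X(N, P) = -2 - 5*N*P (X(N, P) = (-5*N)*P - 2 = -5*N*P - 2 = -2 - 5*N*P)
(X(-1 - 1*6, 7) + 17)² = ((-2 - 5*(-1 - 1*6)*7) + 17)² = ((-2 - 5*(-1 - 6)*7) + 17)² = ((-2 - 5*(-7)*7) + 17)² = ((-2 + 245) + 17)² = (243 + 17)² = 260² = 67600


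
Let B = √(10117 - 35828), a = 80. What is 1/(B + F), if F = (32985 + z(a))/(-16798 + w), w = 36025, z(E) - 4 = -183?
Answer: 630760962/9505855181755 - 369677529*I*√25711/9505855181755 ≈ 6.6355e-5 - 0.0062358*I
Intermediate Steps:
z(E) = -179 (z(E) = 4 - 183 = -179)
B = I*√25711 (B = √(-25711) = I*√25711 ≈ 160.35*I)
F = 32806/19227 (F = (32985 - 179)/(-16798 + 36025) = 32806/19227 ≈ 1.7062)
1/(B + F) = 1/(I*√25711 + 32806/19227) = 1/(32806/19227 + I*√25711)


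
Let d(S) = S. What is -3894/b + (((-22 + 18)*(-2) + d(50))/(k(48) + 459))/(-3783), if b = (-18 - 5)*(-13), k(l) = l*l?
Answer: -3130905836/240405867 ≈ -13.023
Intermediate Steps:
k(l) = l**2
b = 299 (b = -23*(-13) = 299)
-3894/b + (((-22 + 18)*(-2) + d(50))/(k(48) + 459))/(-3783) = -3894/299 + (((-22 + 18)*(-2) + 50)/(48**2 + 459))/(-3783) = -3894*1/299 + ((-4*(-2) + 50)/(2304 + 459))*(-1/3783) = -3894/299 + ((8 + 50)/2763)*(-1/3783) = -3894/299 + (58*(1/2763))*(-1/3783) = -3894/299 + (58/2763)*(-1/3783) = -3894/299 - 58/10452429 = -3130905836/240405867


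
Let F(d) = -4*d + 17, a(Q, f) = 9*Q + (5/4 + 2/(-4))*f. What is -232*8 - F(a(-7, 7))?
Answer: -2104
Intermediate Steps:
a(Q, f) = 9*Q + 3*f/4 (a(Q, f) = 9*Q + (5*(1/4) + 2*(-1/4))*f = 9*Q + (5/4 - 1/2)*f = 9*Q + 3*f/4)
F(d) = 17 - 4*d
-232*8 - F(a(-7, 7)) = -232*8 - (17 - 4*(9*(-7) + (3/4)*7)) = -1856 - (17 - 4*(-63 + 21/4)) = -1856 - (17 - 4*(-231/4)) = -1856 - (17 + 231) = -1856 - 1*248 = -1856 - 248 = -2104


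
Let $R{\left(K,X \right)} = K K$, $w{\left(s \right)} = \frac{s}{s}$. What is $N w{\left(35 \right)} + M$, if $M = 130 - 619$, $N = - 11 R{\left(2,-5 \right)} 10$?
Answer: $-929$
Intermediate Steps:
$w{\left(s \right)} = 1$
$R{\left(K,X \right)} = K^{2}$
$N = -440$ ($N = - 11 \cdot 2^{2} \cdot 10 = \left(-11\right) 4 \cdot 10 = \left(-44\right) 10 = -440$)
$M = -489$ ($M = 130 - 619 = -489$)
$N w{\left(35 \right)} + M = \left(-440\right) 1 - 489 = -440 - 489 = -929$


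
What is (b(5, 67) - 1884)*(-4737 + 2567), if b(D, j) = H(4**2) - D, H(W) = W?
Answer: 4064410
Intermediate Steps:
b(D, j) = 16 - D (b(D, j) = 4**2 - D = 16 - D)
(b(5, 67) - 1884)*(-4737 + 2567) = ((16 - 1*5) - 1884)*(-4737 + 2567) = ((16 - 5) - 1884)*(-2170) = (11 - 1884)*(-2170) = -1873*(-2170) = 4064410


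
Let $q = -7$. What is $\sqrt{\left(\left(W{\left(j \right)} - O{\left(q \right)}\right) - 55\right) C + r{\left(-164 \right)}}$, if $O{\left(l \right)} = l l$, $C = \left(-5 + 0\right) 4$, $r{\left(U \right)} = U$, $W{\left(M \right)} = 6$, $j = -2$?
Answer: $2 \sqrt{449} \approx 42.379$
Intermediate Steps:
$C = -20$ ($C = \left(-5\right) 4 = -20$)
$O{\left(l \right)} = l^{2}$
$\sqrt{\left(\left(W{\left(j \right)} - O{\left(q \right)}\right) - 55\right) C + r{\left(-164 \right)}} = \sqrt{\left(\left(6 - \left(-7\right)^{2}\right) - 55\right) \left(-20\right) - 164} = \sqrt{\left(\left(6 - 49\right) - 55\right) \left(-20\right) - 164} = \sqrt{\left(-43 - 55\right) \left(-20\right) - 164} = \sqrt{\left(-98\right) \left(-20\right) - 164} = \sqrt{1960 - 164} = \sqrt{1796} = 2 \sqrt{449}$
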